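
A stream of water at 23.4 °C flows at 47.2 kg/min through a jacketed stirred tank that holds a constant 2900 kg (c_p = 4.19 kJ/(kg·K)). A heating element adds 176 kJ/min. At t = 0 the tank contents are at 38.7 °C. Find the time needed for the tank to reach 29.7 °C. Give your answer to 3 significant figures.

Heat balance on the well-mixed liquid: M c_p dT/dt = ṁ c_p (T_in − T) + 176.
τ = M/ṁ = 61.441 min; T_ss = T_in + Q̇/(ṁ c_p) = 24.290 °C.
T(t) = T_ss + (T₀ − T_ss) e^(−t/τ). Set T = 29.7:
e^(−t/τ) = (29.7 − 24.290)/(38.7 − 24.290) = 0.37544
t = −61.441 · ln(0.37544) = 60.191 min.

60.2 min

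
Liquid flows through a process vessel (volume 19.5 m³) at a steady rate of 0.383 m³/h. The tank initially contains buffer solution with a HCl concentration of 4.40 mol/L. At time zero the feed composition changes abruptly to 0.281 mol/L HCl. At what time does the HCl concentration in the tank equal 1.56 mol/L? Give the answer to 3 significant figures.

Species balance: V dC/dt = Q(C_in − C) ⇒ τ = V/Q = 50.914 h.
C(t) = C_in + (C₀ − C_in) e^(−t/τ). Set C = 1.56 and solve for t:
e^(−t/τ) = (C − C_in)/(C₀ − C_in) = (1.56 − 0.281)/(4.40 − 0.281) = 0.31051
t = −τ ln(…) = 50.914 × 1.1695 = 59.545 h.

59.5 h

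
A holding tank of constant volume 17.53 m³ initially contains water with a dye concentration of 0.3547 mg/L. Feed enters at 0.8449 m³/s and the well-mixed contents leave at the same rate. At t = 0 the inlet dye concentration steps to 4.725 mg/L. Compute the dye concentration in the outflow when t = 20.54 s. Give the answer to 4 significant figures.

Transient balance on the dissolved component: V dC/dt = Q(C_in − C).
Time constant τ = V/Q = 17.53/0.8449 = 20.7480 s.
This is linear first-order; C(t) = C_in + (C₀ − C_in) e^(−t/τ).
C(20.54) = 4.725 + (0.3547 − 4.725)·e^(−20.54/20.7480) = 4.725 + (-4.37030)·0.371586 = 3.10106 mg/L.

3.101 mg/L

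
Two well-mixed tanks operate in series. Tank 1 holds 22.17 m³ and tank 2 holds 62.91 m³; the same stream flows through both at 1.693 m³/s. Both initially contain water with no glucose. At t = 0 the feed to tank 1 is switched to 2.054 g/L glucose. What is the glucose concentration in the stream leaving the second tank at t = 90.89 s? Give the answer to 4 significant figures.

1.780 g/L

Time constants: τᵢ = Vᵢ/Q for each well-mixed tank.
τ₁ = 22.17/1.693 = 13.0951 s; τ₂ = 62.91/1.693 = 37.1589 s.
Solving the cascade with C₁(0)=C₂(0)=0 gives C₂(t) = C_in[1 − (τ₁ e^(−t/τ₁) − τ₂ e^(−t/τ₂))/(τ₁ − τ₂)].
At t = 90.89: e^(−t/τ₁) = 0.000967529, e^(−t/τ₂) = 0.0866410.
C₂ = 2.054·[1 − (13.0951·0.000967529 − 37.1589·0.0866410)/(-24.0638)] = 2.054·0.866737 = 1.78028 g/L.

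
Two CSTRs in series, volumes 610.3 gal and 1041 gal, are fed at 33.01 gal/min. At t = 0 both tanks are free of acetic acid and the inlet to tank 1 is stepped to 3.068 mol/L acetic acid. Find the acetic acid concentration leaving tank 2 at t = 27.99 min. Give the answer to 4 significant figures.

0.9720 mol/L

Time constants: τᵢ = Vᵢ/Q for each well-mixed tank.
τ₁ = 610.3/33.01 = 18.4883 min; τ₂ = 1041/33.01 = 31.5359 min.
Solving the cascade with C₁(0)=C₂(0)=0 gives C₂(t) = C_in[1 − (τ₁ e^(−t/τ₁) − τ₂ e^(−t/τ₂))/(τ₁ − τ₂)].
At t = 27.99: e^(−t/τ₁) = 0.220044, e^(−t/τ₂) = 0.411659.
C₂ = 3.068·[1 − (18.4883·0.220044 − 31.5359·0.411659)/(-13.0476)] = 3.068·0.316823 = 0.972014 mol/L.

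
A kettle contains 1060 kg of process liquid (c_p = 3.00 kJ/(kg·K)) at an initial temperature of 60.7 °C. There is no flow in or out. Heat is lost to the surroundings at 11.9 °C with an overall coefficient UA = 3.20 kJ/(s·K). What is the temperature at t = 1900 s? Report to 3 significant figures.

19.1 °C

Heat balance on the well-mixed liquid: M c_p dT/dt = −UA(T − T_amb).
dT/dt = (T_ss − T)/τ with T_ss = T_amb = 11.900 °C, τ = M c_p/UA = 1060·3.00/3.20 = 993.75 s.
T approaches T_ss exponentially: T(t) = T_ss + (T₀ − T_ss) e^(−t/τ).
T(1900) = 11.900 + (48.800)·0.14779 = 19.112 °C.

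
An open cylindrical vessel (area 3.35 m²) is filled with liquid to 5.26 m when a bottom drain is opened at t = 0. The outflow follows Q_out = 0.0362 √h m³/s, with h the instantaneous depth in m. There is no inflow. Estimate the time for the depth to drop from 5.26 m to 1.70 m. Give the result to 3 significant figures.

A dh/dt = −Q_out = −0.0362 √h.
This is separable: 2 d(√h)/dt = −0.0362/A, so √h = √h₀ − (0.0362/(2A)) t.
t = 2A(√h₀ − √h)/0.0362 = 2·3.35·(√5.26 − √1.70)/0.0362
  = 6.7000 × (2.2935 − 1.3038) / 0.0362 = 183.16 s.

183 s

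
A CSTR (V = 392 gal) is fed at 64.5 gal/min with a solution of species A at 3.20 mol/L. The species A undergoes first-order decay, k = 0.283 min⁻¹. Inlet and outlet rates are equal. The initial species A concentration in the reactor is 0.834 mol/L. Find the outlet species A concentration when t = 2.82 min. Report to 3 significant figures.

1.08 mol/L

V dC/dt = Q(C_in − C) − k V C.
dC/dt = (Q/V) C_in − (Q/V + k) C; effective rate a = Q/V + k = 0.16454 + 0.283 = 0.44754 min⁻¹.
C_ss = Q C_in/(Q + kV) = 1.1765 mol/L; C(t) = C_ss + (C₀ − C_ss) e^(−a t).
C(2.82) = 1.1765 + (-0.34250)·e^(−0.44754·2.82) = 1.1765 + (-0.34250)·0.28307 = 1.0795 mol/L.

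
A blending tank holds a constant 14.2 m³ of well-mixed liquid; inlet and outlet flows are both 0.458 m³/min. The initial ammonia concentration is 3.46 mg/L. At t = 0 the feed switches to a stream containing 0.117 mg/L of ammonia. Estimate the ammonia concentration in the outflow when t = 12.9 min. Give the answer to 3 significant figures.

2.32 mg/L

Species balance on the tank: V dC/dt = Q(C_in − C).
Time constant τ = V/Q = 14.2/0.458 = 31.004 min.
Solution: C(t) = C_in + (C₀ − C_in) e^(−t/τ).
C(12.9) = 0.117 + (3.46 − 0.117)·e^(−12.9/31.004) = 0.117 + (3.3430)·0.65963 = 2.3222 mg/L.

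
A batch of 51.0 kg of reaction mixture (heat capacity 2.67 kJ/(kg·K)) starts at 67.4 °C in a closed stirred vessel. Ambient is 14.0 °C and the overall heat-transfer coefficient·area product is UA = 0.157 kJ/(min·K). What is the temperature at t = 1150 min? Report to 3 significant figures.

28.2 °C

M c_p dT/dt = −UA(T − T_amb).
dT/dt = (T_ss − T)/τ with T_ss = T_amb = 14.000 °C, τ = M c_p/UA = 51.0·2.67/0.157 = 867.32 min.
T approaches T_ss exponentially: T(t) = T_ss + (T₀ − T_ss) e^(−t/τ).
T(1150) = 14.000 + (53.400)·0.26556 = 28.181 °C.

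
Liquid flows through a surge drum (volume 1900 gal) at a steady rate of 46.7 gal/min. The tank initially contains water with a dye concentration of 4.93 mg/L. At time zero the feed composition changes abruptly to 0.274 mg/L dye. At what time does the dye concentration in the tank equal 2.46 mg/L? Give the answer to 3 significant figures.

Species balance: V dC/dt = Q(C_in − C) ⇒ τ = V/Q = 40.685 min.
C(t) = C_in + (C₀ − C_in) e^(−t/τ). Set C = 2.46 and solve for t:
e^(−t/τ) = (C − C_in)/(C₀ − C_in) = (2.46 − 0.274)/(4.93 − 0.274) = 0.46950
t = −τ ln(…) = 40.685 × 0.75608 = 30.761 min.

30.8 min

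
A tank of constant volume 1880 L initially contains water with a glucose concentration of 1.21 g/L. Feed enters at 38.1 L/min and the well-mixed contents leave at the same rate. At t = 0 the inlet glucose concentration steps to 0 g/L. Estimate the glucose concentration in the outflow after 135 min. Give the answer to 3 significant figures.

0.0785 g/L

Accumulation = in − out for the solute gives V dC/dt = Q(C_in − C).
Time constant τ = V/Q = 1880/38.1 = 49.344 min.
Integrating: C(t) = C_in + (C₀ − C_in) e^(−t/τ).
C(135) = 0 + (1.21 − 0)·e^(−135/49.344) = 0 + (1.2100)·0.064835 = 0.078451 g/L.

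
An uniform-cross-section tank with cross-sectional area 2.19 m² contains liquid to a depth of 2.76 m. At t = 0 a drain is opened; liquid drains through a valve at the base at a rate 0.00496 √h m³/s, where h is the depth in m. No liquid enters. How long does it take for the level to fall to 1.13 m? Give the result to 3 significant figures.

528 s

A dh/dt = −Q_out = −0.00496 √h.
This is separable: 2 d(√h)/dt = −0.00496/A, so √h = √h₀ − (0.00496/(2A)) t.
t = 2A(√h₀ − √h)/0.00496 = 2·2.19·(√2.76 − √1.13)/0.00496
  = 4.3800 × (1.6613 − 1.0630) / 0.00496 = 528.35 s.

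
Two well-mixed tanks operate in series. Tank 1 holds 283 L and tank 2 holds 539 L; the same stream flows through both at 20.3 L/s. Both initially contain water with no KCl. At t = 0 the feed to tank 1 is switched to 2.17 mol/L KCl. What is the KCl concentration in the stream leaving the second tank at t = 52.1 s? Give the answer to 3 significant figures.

Each tank obeys Vᵢ dCᵢ/dt = Q(Cᵢ₋₁ − Cᵢ), so τᵢ = Vᵢ/Q.
τ₁ = 283/20.3 = 13.941 s; τ₂ = 539/20.3 = 26.552 s.
Tank 1: C₁ = C_in(1 − e^(−t/τ₁)). Tank 2 (τ₁ ≠ τ₂): C₂ = C_in[1 − (τ₁ e^(−t/τ₁) − τ₂ e^(−t/τ₂))/(τ₁ − τ₂)].
At t = 52.1: e^(−t/τ₁) = 0.023821, e^(−t/τ₂) = 0.14055.
C₂ = 2.17·[1 − (13.941·0.023821 − 26.552·0.14055)/(-12.611)] = 2.17·0.73041 = 1.5850 mol/L.

1.58 mol/L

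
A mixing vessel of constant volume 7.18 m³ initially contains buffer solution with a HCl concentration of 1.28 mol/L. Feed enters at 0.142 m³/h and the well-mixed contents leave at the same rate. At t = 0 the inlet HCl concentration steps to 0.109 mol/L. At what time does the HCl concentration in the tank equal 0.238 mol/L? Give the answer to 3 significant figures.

112 h

Species balance: V dC/dt = Q(C_in − C) ⇒ τ = V/Q = 50.563 h.
C(t) = C_in + (C₀ − C_in) e^(−t/τ). Set C = 0.238 and solve for t:
e^(−t/τ) = (C − C_in)/(C₀ − C_in) = (0.238 − 0.109)/(1.28 − 0.109) = 0.11016
t = −τ ln(…) = 50.563 × 2.2058 = 111.53 h.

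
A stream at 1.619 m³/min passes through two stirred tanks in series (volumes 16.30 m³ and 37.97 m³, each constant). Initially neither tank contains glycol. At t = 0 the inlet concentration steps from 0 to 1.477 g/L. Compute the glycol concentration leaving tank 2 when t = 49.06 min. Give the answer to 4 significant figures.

1.166 g/L

Time constants: τᵢ = Vᵢ/Q for each well-mixed tank.
τ₁ = 16.30/1.619 = 10.0679 min; τ₂ = 37.97/1.619 = 23.4527 min.
Solving the cascade with C₁(0)=C₂(0)=0 gives C₂(t) = C_in[1 − (τ₁ e^(−t/τ₁) − τ₂ e^(−t/τ₂))/(τ₁ − τ₂)].
At t = 49.06: e^(−t/τ₁) = 0.00765121, e^(−t/τ₂) = 0.123457.
C₂ = 1.477·[1 − (10.0679·0.00765121 − 23.4527·0.123457)/(-13.3848)] = 1.477·0.789436 = 1.16600 g/L.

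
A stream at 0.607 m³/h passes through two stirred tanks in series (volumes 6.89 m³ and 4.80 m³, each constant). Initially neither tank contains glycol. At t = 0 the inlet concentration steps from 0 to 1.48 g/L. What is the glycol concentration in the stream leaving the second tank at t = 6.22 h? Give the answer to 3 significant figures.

0.207 g/L

Each tank obeys Vᵢ dCᵢ/dt = Q(Cᵢ₋₁ − Cᵢ), so τᵢ = Vᵢ/Q.
τ₁ = 6.89/0.607 = 11.351 h; τ₂ = 4.80/0.607 = 7.9077 h.
Tank 1: C₁ = C_in(1 − e^(−t/τ₁)). Tank 2 (τ₁ ≠ τ₂): C₂ = C_in[1 − (τ₁ e^(−t/τ₁) − τ₂ e^(−t/τ₂))/(τ₁ − τ₂)].
At t = 6.22: e^(−t/τ₁) = 0.57812, e^(−t/τ₂) = 0.45540.
C₂ = 1.48·[1 − (11.351·0.57812 − 7.9077·0.45540)/(3.4432)] = 1.48·0.14004 = 0.20726 g/L.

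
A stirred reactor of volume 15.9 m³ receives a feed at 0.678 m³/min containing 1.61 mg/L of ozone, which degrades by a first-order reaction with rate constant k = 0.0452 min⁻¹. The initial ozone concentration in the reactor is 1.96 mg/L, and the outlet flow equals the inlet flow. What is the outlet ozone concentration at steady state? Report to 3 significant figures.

0.782 mg/L

Species balance: V dC/dt = Q C_in − Q C − k V C.
At steady state: 0 = Q C_in − (Q + kV) C_ss, so C_ss = Q C_in/(Q + kV).
C_ss = 0.678·1.61/(0.678 + 0.0452·15.9) = 1.0916/1.3967 = 0.78155 mg/L.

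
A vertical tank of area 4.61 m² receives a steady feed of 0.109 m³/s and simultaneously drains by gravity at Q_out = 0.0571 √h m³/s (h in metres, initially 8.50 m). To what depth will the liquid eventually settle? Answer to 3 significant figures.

3.64 m

Level balance: A dh/dt = 0.109 − 0.0571 √h. Setting dh/dt = 0:
Q_in = 0.0571 √h_ss ⇒ √h_ss = 0.109/0.0571 = 1.9089.
h_ss = 1.9089² = 3.6440 m. (Since h₀ = 8.50 m > h_ss, the level will fall toward this value.)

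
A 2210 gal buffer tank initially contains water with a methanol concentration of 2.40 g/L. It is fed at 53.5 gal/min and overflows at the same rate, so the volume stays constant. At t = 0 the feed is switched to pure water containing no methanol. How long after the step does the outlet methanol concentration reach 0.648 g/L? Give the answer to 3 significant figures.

Mass balance on the solute (V constant): V dC/dt = Q(C_in − C), so τ = V/Q = 41.308 min.
C(t) = C_in + (C₀ − C_in) e^(−t/τ). Set C = 0.648 and solve for t:
e^(−t/τ) = (C − C_in)/(C₀ − C_in) = (0.648 − 0)/(2.40 − 0) = 0.27000
t = −τ ln(…) = 41.308 × 1.3093 = 54.086 min.

54.1 min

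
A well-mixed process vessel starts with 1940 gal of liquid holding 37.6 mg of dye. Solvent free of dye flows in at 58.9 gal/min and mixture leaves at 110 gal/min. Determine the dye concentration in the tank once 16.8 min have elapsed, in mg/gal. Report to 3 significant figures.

0.00988 mg/gal

Total volume: dV/dt = Q_in − Q_out = -51.100 gal/min, so V(t) = 1940 − 51.100 t and V(16.8) = 1081.5 gal.
Species balance (pure solvent in): dm/dt = −Q_out · m/V(t).
Separate: dm/m = −Q_out dt/V(t) ⇒ ln(m/m₀) = −(Q_out/(Q_in−Q_out)) ln(V/V₀).
m = m₀ (V₀/V)^(Q_out/(Q_in−Q_out)) = 37.6 × (1940/1081.5)^(-2.1526) = 10.689 mg.
C = m/V = 10.689/1081.5 = 0.0098829 mg/gal.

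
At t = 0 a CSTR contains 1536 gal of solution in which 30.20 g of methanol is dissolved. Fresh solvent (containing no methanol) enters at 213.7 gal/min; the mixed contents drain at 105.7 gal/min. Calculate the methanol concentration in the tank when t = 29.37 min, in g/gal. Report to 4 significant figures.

0.002143 g/gal

Total volume: dV/dt = Q_in − Q_out = 108.000 gal/min, so V(t) = 1536 + 108.000 t and V(29.37) = 4707.96 gal.
No methanol enters, so dm/dt = −Q_out · (m/V).
Separate: dm/m = −Q_out dt/V(t) ⇒ ln(m/m₀) = −(Q_out/(Q_in−Q_out)) ln(V/V₀).
m = m₀ (V₀/V)^(Q_out/(Q_in−Q_out)) = 30.20 × (1536/4707.96)^(0.978704) = 10.0908 g.
C = m/V = 10.0908/4707.96 = 0.00214334 g/gal.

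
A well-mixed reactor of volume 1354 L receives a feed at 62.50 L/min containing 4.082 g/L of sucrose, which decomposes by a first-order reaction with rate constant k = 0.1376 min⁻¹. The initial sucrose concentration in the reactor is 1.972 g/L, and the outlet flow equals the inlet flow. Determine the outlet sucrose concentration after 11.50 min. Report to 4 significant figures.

1.140 g/L

V dC/dt = Q(C_in − C) − k V C.
This is linear with rate a = Q/V + k = 0.183760 min⁻¹.
C_ss = Q C_in/(Q + kV) = 1.02538 g/L; C(t) = C_ss + (C₀ − C_ss) e^(−a t).
C(11.50) = 1.02538 + (0.946621)·e^(−0.183760·11.50) = 1.02538 + (0.946621)·0.120846 = 1.13977 g/L.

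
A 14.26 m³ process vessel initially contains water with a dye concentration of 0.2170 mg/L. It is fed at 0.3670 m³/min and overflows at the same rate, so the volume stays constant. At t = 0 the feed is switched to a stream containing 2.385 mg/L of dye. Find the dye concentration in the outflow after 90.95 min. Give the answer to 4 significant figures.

2.176 mg/L

Mass balance on the solute (V constant): V dC/dt = Q(C_in − C).
Time constant τ = V/Q = 14.26/0.3670 = 38.8556 min.
Solution: C(t) = C_in + (C₀ − C_in) e^(−t/τ).
C(90.95) = 2.385 + (0.2170 − 2.385)·e^(−90.95/38.8556) = 2.385 + (-2.16800)·0.0962584 = 2.17631 mg/L.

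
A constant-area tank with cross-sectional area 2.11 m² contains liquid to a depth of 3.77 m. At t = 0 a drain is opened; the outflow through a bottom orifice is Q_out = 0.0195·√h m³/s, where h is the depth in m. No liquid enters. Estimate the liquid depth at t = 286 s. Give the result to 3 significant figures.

A dh/dt = −Q_out = −0.0195 √h.
Separate and integrate: 2(√h − √h₀) = −(0.0195/A) t.
√h = √3.77 − 0.0195·286/(2·2.11) = 1.9416 − 1.3216 = 0.62008.
h = 0.62008² = 0.38451 m.

0.385 m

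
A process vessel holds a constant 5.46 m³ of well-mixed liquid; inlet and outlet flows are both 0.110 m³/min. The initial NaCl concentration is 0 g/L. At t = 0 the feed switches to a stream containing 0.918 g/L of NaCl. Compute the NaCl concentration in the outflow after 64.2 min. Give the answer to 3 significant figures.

Mass balance on the solute (V constant): V dC/dt = Q(C_in − C).
Rewrite as dC/dt + C/τ = C_in/τ, τ = V/Q = 49.636 min.
This is linear first-order; C(t) = C_in + (C₀ − C_in) e^(−t/τ).
C(64.2) = 0.918 + (0 − 0.918)·e^(−64.2/49.636) = 0.918 + (-0.91800)·0.27433 = 0.66616 g/L.

0.666 g/L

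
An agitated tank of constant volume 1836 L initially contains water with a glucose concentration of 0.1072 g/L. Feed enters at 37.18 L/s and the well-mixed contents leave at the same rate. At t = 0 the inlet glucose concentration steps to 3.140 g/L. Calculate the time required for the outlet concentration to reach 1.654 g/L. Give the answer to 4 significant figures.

35.23 s

Species balance on the tank: V dC/dt = Q(C_in − C), so τ = V/Q = 49.3814 s.
C(t) = C_in + (C₀ − C_in) e^(−t/τ). Set C = 1.654 and solve for t:
e^(−t/τ) = (C − C_in)/(C₀ − C_in) = (1.654 − 3.140)/(0.1072 − 3.140) = 0.489976
t = −τ ln(…) = 49.3814 × 0.713398 = 35.2286 s.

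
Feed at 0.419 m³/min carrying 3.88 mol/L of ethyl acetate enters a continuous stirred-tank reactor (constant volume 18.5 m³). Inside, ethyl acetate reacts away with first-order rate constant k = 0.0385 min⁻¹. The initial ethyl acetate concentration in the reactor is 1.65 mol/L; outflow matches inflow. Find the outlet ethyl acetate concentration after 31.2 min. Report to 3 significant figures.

1.47 mol/L

Accumulation = in − out − consumed: V dC/dt = Q C_in − Q C − k V C.
This is linear with rate a = Q/V + k = 0.061149 min⁻¹.
C_ss = Q C_in/(Q + kV) = 1.4371 mol/L; C(t) = C_ss + (C₀ − C_ss) e^(−a t).
C(31.2) = 1.4371 + (0.21290)·e^(−0.061149·31.2) = 1.4371 + (0.21290)·0.14840 = 1.4687 mol/L.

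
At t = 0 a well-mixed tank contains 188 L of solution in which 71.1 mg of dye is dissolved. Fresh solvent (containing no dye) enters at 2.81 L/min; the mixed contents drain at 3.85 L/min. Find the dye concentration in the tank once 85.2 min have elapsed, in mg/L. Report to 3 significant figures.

0.0676 mg/L

Total volume: dV/dt = Q_in − Q_out = -1.0400 L/min, so V(t) = 188 − 1.0400 t and V(85.2) = 99.392 L.
No dye enters, so dm/dt = −Q_out · (m/V).
Separate: dm/m = −Q_out dt/V(t) ⇒ ln(m/m₀) = −(Q_out/(Q_in−Q_out)) ln(V/V₀).
m = m₀ (V₀/V)^(Q_out/(Q_in−Q_out)) = 71.1 × (188/99.392)^(-3.7019) = 6.7167 mg.
C = m/V = 6.7167/99.392 = 0.067577 mg/L.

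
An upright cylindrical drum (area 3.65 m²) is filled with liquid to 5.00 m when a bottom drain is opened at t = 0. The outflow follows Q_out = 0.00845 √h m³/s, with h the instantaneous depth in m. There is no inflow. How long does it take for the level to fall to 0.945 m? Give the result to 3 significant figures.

1090 s

With no inflow, A dh/dt = −0.00845 √h.
This is separable: 2 d(√h)/dt = −0.00845/A, so √h = √h₀ − (0.00845/(2A)) t.
t = 2A(√h₀ − √h)/0.00845 = 2·3.65·(√5.00 − √0.945)/0.00845
  = 7.3000 × (2.2361 − 0.97211) / 0.00845 = 1091.9 s.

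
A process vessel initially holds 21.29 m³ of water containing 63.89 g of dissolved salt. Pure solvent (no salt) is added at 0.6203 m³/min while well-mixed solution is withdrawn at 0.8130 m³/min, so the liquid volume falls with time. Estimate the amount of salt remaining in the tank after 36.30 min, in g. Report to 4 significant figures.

Total volume: dV/dt = Q_in − Q_out = -0.192700 m³/min, so V(t) = 21.29 − 0.192700 t and V(36.30) = 14.2950 m³.
Species balance (pure solvent in): dm/dt = −Q_out · m/V(t).
dm/m = −Q_out dt/(V₀ − 0.192700 t); integrating gives ln(m/m₀) = −(Q_out/(Q_in−Q_out)) ln(V/V₀).
m = m₀ (V₀/V)^(Q_out/(Q_in−Q_out)) = 63.89 × (21.29/14.2950)^(-4.21899) = 11.9009 g.

11.90 g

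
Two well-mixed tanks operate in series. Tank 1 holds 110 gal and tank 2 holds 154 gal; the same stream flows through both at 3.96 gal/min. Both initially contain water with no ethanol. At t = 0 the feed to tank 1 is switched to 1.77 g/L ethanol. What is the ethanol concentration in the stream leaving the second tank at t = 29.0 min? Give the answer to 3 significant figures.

0.389 g/L

Species balance on tank i: dCᵢ/dt = (Cᵢ₋₁ − Cᵢ)/τᵢ with τᵢ = Vᵢ/Q.
τ₁ = 110/3.96 = 27.778 min; τ₂ = 154/3.96 = 38.889 min.
Solving the cascade with C₁(0)=C₂(0)=0 gives C₂(t) = C_in[1 − (τ₁ e^(−t/τ₁) − τ₂ e^(−t/τ₂))/(τ₁ − τ₂)].
At t = 29.0: e^(−t/τ₁) = 0.35204, e^(−t/τ₂) = 0.47440.
C₂ = 1.77·[1 − (27.778·0.35204 − 38.889·0.47440)/(-11.111)] = 1.77·0.21973 = 0.38891 g/L.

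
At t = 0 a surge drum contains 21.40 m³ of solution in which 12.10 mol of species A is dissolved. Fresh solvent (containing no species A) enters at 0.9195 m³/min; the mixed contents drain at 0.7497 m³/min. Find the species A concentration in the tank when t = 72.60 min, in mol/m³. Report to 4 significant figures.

0.04814 mol/m³

Total volume: dV/dt = Q_in − Q_out = 0.169800 m³/min, so V(t) = 21.40 + 0.169800 t and V(72.60) = 33.7275 m³.
Solute balance: dm/dt = 0 − Q_out C = −Q_out m/V(t).
Separate: dm/m = −Q_out dt/V(t) ⇒ ln(m/m₀) = −(Q_out/(Q_in−Q_out)) ln(V/V₀).
m = m₀ (V₀/V)^(Q_out/(Q_in−Q_out)) = 12.10 × (21.40/33.7275)^(4.41519) = 1.62358 mol.
C = m/V = 1.62358/33.7275 = 0.0481383 mol/m³.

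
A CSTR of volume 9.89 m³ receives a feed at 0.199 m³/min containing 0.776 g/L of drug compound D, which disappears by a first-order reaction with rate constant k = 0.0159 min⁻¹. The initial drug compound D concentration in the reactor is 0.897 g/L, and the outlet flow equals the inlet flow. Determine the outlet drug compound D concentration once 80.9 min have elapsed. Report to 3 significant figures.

Accumulation = in − out − consumed: V dC/dt = Q C_in − Q C − k V C.
dC/dt = (Q/V) C_in − (Q/V + k) C; effective rate a = Q/V + k = 0.020121 + 0.0159 = 0.036021 min⁻¹.
C_ss = Q C_in/(Q + kV) = 0.43347 g/L; C(t) = C_ss + (C₀ − C_ss) e^(−a t).
C(80.9) = 0.43347 + (0.46353)·e^(−0.036021·80.9) = 0.43347 + (0.46353)·0.054251 = 0.45862 g/L.

0.459 g/L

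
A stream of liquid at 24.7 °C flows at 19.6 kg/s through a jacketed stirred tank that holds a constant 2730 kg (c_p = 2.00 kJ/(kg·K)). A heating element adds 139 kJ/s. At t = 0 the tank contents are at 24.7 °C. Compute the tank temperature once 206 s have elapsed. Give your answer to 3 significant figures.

27.4 °C

Heat balance on the well-mixed liquid: M c_p dT/dt = ṁ c_p (T_in − T) + 139.
Rearrange: dT/dt = (T_ss − T)/τ with τ = M/ṁ = 139.29 s and T_ss = T_in + Q̇/(ṁ c_p) = 28.246 °C.
This is linear first-order; T(t) = T_ss + (T₀ − T_ss) e^(−t/τ).
T(206) = 28.246 + (-3.5459)·e^(−206/139.29) = 28.246 + (-3.5459)·0.22787 = 27.438 °C.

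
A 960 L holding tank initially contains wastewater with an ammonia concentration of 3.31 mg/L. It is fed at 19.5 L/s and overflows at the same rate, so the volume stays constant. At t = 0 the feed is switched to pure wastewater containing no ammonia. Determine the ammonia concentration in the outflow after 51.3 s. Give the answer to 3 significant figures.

Mass balance on the solute (V constant): V dC/dt = Q(C_in − C).
Time constant τ = V/Q = 960/19.5 = 49.231 s.
This is linear first-order; C(t) = C_in + (C₀ − C_in) e^(−t/τ).
C(51.3) = 0 + (3.31 − 0)·e^(−51.3/49.231) = 0 + (3.3100)·0.35274 = 1.1676 mg/L.

1.17 mg/L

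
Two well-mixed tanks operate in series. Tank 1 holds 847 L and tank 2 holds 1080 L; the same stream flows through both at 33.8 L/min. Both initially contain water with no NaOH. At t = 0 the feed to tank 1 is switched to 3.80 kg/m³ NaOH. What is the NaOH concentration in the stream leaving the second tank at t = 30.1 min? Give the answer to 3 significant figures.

Each tank obeys Vᵢ dCᵢ/dt = Q(Cᵢ₋₁ − Cᵢ), so τᵢ = Vᵢ/Q.
τ₁ = 847/33.8 = 25.059 min; τ₂ = 1080/33.8 = 31.953 min.
Tank 1: C₁ = C_in(1 − e^(−t/τ₁)). Tank 2 (τ₁ ≠ τ₂): C₂ = C_in[1 − (τ₁ e^(−t/τ₁) − τ₂ e^(−t/τ₂))/(τ₁ − τ₂)].
At t = 30.1: e^(−t/τ₁) = 0.30085, e^(−t/τ₂) = 0.38984.
C₂ = 3.80·[1 − (25.059·0.30085 − 31.953·0.38984)/(-6.8935)] = 3.80·0.28665 = 1.0893 kg/m³.

1.09 kg/m³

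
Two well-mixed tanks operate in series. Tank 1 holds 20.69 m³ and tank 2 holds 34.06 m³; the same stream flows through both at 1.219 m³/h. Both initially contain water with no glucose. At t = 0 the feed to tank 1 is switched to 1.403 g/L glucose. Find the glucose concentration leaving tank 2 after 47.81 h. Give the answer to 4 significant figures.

0.8871 g/L

Each tank obeys Vᵢ dCᵢ/dt = Q(Cᵢ₋₁ − Cᵢ), so τᵢ = Vᵢ/Q.
τ₁ = 20.69/1.219 = 16.9729 h; τ₂ = 34.06/1.219 = 27.9409 h.
Solving the cascade with C₁(0)=C₂(0)=0 gives C₂(t) = C_in[1 − (τ₁ e^(−t/τ₁) − τ₂ e^(−t/τ₂))/(τ₁ − τ₂)].
At t = 47.81: e^(−t/τ₁) = 0.0597947, e^(−t/τ₂) = 0.180665.
C₂ = 1.403·[1 − (16.9729·0.0597947 − 27.9409·0.180665)/(-10.9680)] = 1.403·0.632288 = 0.887100 g/L.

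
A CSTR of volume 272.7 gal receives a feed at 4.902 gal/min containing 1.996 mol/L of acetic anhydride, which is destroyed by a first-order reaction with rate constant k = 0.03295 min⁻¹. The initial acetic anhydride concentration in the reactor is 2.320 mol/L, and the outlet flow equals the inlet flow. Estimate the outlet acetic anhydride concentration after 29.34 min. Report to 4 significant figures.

1.067 mol/L

V dC/dt = Q(C_in − C) − k V C.
This is linear with rate a = Q/V + k = 0.0509258 min⁻¹.
C_ss = Q C_in/(Q + kV) = 0.704548 mol/L; C(t) = C_ss + (C₀ − C_ss) e^(−a t).
C(29.34) = 0.704548 + (1.61545)·e^(−0.0509258·29.34) = 0.704548 + (1.61545)·0.224436 = 1.06711 mol/L.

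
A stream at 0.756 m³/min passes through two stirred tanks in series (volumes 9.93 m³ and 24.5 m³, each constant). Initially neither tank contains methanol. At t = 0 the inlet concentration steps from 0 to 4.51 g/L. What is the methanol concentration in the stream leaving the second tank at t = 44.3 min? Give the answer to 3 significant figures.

Species balance on tank i: dCᵢ/dt = (Cᵢ₋₁ − Cᵢ)/τᵢ with τᵢ = Vᵢ/Q.
τ₁ = 9.93/0.756 = 13.135 min; τ₂ = 24.5/0.756 = 32.407 min.
Tank 1: C₁ = C_in(1 − e^(−t/τ₁)). Tank 2 (τ₁ ≠ τ₂): C₂ = C_in[1 − (τ₁ e^(−t/τ₁) − τ₂ e^(−t/τ₂))/(τ₁ − τ₂)].
At t = 44.3: e^(−t/τ₁) = 0.034297, e^(−t/τ₂) = 0.25488.
C₂ = 4.51·[1 − (13.135·0.034297 − 32.407·0.25488)/(-19.272)] = 4.51·0.59479 = 2.6825 g/L.

2.68 g/L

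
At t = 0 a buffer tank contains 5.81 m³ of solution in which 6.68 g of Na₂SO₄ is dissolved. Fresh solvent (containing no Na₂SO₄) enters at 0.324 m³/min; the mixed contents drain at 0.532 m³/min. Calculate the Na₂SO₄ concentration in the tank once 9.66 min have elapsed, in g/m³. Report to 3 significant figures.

0.594 g/m³

Let m(t) be the amount of Na₂SO₄. Volume: V(t) = V₀ + (Q_in − Q_out) t = 5.81 − 0.20800 t; V(9.66) = 3.8007 m³.
Species balance (pure solvent in): dm/dt = −Q_out · m/V(t).
dm/m = −Q_out dt/(V₀ − 0.20800 t); integrating gives ln(m/m₀) = −(Q_out/(Q_in−Q_out)) ln(V/V₀).
m = m₀ (V₀/V)^(Q_out/(Q_in−Q_out)) = 6.68 × (5.81/3.8007)^(-2.5577) = 2.2561 g.
C = m/V = 2.2561/3.8007 = 0.59361 g/m³.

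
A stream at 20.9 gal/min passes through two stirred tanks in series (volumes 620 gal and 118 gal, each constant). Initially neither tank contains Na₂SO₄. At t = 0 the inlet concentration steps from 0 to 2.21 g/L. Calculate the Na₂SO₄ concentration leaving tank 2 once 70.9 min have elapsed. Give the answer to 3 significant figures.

Time constants: τᵢ = Vᵢ/Q for each well-mixed tank.
τ₁ = 620/20.9 = 29.665 min; τ₂ = 118/20.9 = 5.6459 min.
Solving the cascade with C₁(0)=C₂(0)=0 gives C₂(t) = C_in[1 − (τ₁ e^(−t/τ₁) − τ₂ e^(−t/τ₂))/(τ₁ − τ₂)].
At t = 70.9: e^(−t/τ₁) = 0.091628, e^(−t/τ₂) = 3.5177e-06.
C₂ = 2.21·[1 − (29.665·0.091628 − 5.6459·3.5177e-06)/(24.019)] = 2.21·0.88683 = 1.9599 g/L.

1.96 g/L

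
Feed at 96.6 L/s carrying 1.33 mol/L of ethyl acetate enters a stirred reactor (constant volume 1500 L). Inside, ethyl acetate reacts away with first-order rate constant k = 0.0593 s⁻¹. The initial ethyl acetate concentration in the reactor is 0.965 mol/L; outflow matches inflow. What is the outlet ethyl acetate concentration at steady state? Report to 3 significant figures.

0.692 mol/L

Accumulation = in − out − consumed: V dC/dt = Q C_in − Q C − k V C.
Steady state (dC/dt = 0): C_ss = Q C_in/(Q + kV) = C_in/(1 + kV/Q).
C_ss = 96.6·1.33/(96.6 + 0.0593·1500) = 128.48/185.55 = 0.69242 mol/L.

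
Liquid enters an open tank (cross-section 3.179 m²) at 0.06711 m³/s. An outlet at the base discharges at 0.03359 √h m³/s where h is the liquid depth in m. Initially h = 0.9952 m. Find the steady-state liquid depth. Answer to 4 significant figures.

3.992 m

Volume balance on the tank: A dh/dt = Q_in − 0.03359 √h. At steady state dh/dt = 0:
Q_in = 0.03359 √h_ss ⇒ √h_ss = 0.06711/0.03359 = 1.99792.
h_ss = 1.99792² = 3.99167 m. (Since h₀ = 0.9952 m < h_ss, the level will rise toward this value.)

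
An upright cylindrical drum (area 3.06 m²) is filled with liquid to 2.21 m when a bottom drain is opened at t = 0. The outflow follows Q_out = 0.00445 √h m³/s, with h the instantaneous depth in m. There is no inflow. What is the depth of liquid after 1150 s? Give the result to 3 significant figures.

With no inflow, A dh/dt = −0.00445 √h.
∫ h^(−1/2) dh = −(0.00445/A) ∫ dt, giving 2√h = 2√h₀ − (0.00445/A) t.
√h = √2.21 − 0.00445·1150/(2·3.06) = 1.4866 − 0.83619 = 0.65041.
h = 0.65041² = 0.42304 m.

0.423 m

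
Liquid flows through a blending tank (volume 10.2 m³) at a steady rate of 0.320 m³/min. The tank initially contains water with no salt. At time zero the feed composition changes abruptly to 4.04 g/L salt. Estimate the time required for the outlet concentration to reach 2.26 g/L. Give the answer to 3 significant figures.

Species balance: V dC/dt = Q(C_in − C) ⇒ τ = V/Q = 31.875 min.
C(t) = C_in + (C₀ − C_in) e^(−t/τ). Set C = 2.26 and solve for t:
e^(−t/τ) = (C − C_in)/(C₀ − C_in) = (2.26 − 4.04)/(0 − 4.04) = 0.44059
t = −τ ln(…) = 31.875 × 0.81963 = 26.126 min.

26.1 min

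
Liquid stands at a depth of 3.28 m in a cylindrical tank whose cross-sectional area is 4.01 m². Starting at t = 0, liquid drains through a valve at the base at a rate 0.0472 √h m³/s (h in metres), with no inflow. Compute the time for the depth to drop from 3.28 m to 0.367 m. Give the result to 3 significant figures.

205 s

With no inflow, A dh/dt = −0.0472 √h.
∫ h^(−1/2) dh = −(0.0472/A) ∫ dt, giving 2√h = 2√h₀ − (0.0472/A) t.
t = 2A(√h₀ − √h)/0.0472 = 2·4.01·(√3.28 − √0.367)/0.0472
  = 8.0200 × (1.8111 − 0.60581) / 0.0472 = 204.79 s.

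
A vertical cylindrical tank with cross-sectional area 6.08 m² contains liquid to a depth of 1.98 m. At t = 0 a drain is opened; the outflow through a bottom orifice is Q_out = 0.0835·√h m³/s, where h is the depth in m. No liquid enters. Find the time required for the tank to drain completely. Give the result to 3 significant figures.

A dh/dt = −Q_out = −0.0835 √h.
Separate and integrate: 2(√h − √h₀) = −(0.0835/A) t.
Set h = 0: 2√h₀ = (0.0835/A) t_empty ⇒ t_empty = 2A√h₀/0.0835.
t_empty = 2·6.08·√1.98/0.0835 = 12.160·1.4071/0.0835 = 204.92 s.

205 s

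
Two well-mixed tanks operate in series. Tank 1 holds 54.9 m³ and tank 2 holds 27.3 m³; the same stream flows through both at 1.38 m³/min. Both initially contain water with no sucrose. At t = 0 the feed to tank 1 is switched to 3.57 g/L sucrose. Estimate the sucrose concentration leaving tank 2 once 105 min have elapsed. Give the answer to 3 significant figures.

Time constants: τᵢ = Vᵢ/Q for each well-mixed tank.
τ₁ = 54.9/1.38 = 39.783 min; τ₂ = 27.3/1.38 = 19.783 min.
Tank 1: C₁ = C_in(1 − e^(−t/τ₁)). Tank 2 (τ₁ ≠ τ₂): C₂ = C_in[1 − (τ₁ e^(−t/τ₁) − τ₂ e^(−t/τ₂))/(τ₁ − τ₂)].
At t = 105: e^(−t/τ₁) = 0.071408, e^(−t/τ₂) = 0.0049533.
C₂ = 3.57·[1 − (39.783·0.071408 − 19.783·0.0049533)/(20.000)] = 3.57·0.86286 = 3.0804 g/L.

3.08 g/L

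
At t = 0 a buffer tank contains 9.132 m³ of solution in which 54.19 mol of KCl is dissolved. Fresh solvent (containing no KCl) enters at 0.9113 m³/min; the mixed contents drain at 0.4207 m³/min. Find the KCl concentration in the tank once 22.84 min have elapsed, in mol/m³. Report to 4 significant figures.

1.341 mol/m³

Total volume: dV/dt = Q_in − Q_out = 0.490600 m³/min, so V(t) = 9.132 + 0.490600 t and V(22.84) = 20.3373 m³.
Solute balance: dm/dt = 0 − Q_out C = −Q_out m/V(t).
Separate: dm/m = −Q_out dt/V(t) ⇒ ln(m/m₀) = −(Q_out/(Q_in−Q_out)) ln(V/V₀).
m = m₀ (V₀/V)^(Q_out/(Q_in−Q_out)) = 54.19 × (9.132/20.3373)^(0.857521) = 27.2732 mol.
C = m/V = 27.2732/20.3373 = 1.34104 mol/m³.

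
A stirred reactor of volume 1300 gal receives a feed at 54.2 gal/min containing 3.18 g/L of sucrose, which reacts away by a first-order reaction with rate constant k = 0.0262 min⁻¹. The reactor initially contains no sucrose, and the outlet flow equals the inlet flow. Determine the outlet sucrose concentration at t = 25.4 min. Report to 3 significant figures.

1.60 g/L

Species balance: V dC/dt = Q C_in − Q C − k V C.
dC/dt = (Q/V) C_in − (Q/V + k) C; effective rate a = Q/V + k = 0.041692 + 0.0262 = 0.067892 min⁻¹.
C_ss = Q C_in/(Q + kV) = 1.9528 g/L; C(t) = C_ss + (C₀ − C_ss) e^(−a t).
C(25.4) = 1.9528 + (-1.9528)·e^(−0.067892·25.4) = 1.9528 + (-1.9528)·0.17827 = 1.6047 g/L.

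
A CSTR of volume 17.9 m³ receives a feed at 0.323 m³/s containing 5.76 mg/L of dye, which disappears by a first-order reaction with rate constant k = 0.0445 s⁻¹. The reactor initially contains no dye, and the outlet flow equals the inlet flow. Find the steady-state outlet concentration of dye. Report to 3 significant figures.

1.66 mg/L

Species balance: V dC/dt = Q C_in − Q C − k V C.
Steady state (dC/dt = 0): C_ss = Q C_in/(Q + kV) = C_in/(1 + kV/Q).
C_ss = 0.323·5.76/(0.323 + 0.0445·17.9) = 1.8605/1.1195 = 1.6618 mg/L.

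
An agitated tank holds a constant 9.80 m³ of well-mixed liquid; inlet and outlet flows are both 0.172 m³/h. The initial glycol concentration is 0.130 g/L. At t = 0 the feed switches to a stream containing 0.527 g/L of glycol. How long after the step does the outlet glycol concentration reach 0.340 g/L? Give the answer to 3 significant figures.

Unsteady species balance (constant V, well mixed): V dC/dt = Q(C_in − C), so τ = V/Q = 56.977 h.
C(t) = C_in + (C₀ − C_in) e^(−t/τ). Set C = 0.340 and solve for t:
e^(−t/τ) = (C − C_in)/(C₀ − C_in) = (0.340 − 0.527)/(0.130 − 0.527) = 0.47103
t = −τ ln(…) = 56.977 × 0.75283 = 42.894 h.

42.9 h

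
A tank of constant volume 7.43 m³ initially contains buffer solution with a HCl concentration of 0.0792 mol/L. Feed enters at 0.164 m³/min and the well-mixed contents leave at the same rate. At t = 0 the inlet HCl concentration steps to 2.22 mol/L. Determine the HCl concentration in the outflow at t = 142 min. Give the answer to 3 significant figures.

Species balance on the tank: V dC/dt = Q(C_in − C).
Time constant τ = V/Q = 7.43/0.164 = 45.305 min.
This is linear first-order; C(t) = C_in + (C₀ − C_in) e^(−t/τ).
C(142) = 2.22 + (0.0792 − 2.22)·e^(−142/45.305) = 2.22 + (-2.1408)·0.043529 = 2.1268 mol/L.

2.13 mol/L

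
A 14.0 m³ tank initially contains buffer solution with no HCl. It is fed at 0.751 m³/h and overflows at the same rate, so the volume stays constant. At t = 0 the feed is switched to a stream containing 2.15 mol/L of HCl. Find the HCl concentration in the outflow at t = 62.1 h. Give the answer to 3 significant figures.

Transient balance on the dissolved component: V dC/dt = Q(C_in − C).
Rewrite as dC/dt + C/τ = C_in/τ, τ = V/Q = 18.642 h.
This is linear first-order; C(t) = C_in + (C₀ − C_in) e^(−t/τ).
C(62.1) = 2.15 + (0 − 2.15)·e^(−62.1/18.642) = 2.15 + (-2.1500)·0.035749 = 2.0731 mol/L.

2.07 mol/L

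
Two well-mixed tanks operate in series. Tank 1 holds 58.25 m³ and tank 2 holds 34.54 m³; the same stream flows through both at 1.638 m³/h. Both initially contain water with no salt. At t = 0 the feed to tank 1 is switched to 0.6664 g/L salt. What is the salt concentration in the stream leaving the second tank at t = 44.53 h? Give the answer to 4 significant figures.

0.3159 g/L

Time constants: τᵢ = Vᵢ/Q for each well-mixed tank.
τ₁ = 58.25/1.638 = 35.5617 h; τ₂ = 34.54/1.638 = 21.0867 h.
Tank 1: C₁ = C_in(1 − e^(−t/τ₁)). Tank 2 (τ₁ ≠ τ₂): C₂ = C_in[1 − (τ₁ e^(−t/τ₁) − τ₂ e^(−t/τ₂))/(τ₁ − τ₂)].
At t = 44.53: e^(−t/τ₁) = 0.285878, e^(−t/τ₂) = 0.121025.
C₂ = 0.6664·[1 − (35.5617·0.285878 − 21.0867·0.121025)/(14.4750)] = 0.6664·0.473970 = 0.315854 g/L.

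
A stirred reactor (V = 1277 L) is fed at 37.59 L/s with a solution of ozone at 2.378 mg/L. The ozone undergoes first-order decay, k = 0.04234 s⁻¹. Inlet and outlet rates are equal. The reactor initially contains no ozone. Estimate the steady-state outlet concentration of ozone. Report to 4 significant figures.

0.9752 mg/L

Accumulation = in − out − consumed: V dC/dt = Q C_in − Q C − k V C.
Steady state (dC/dt = 0): C_ss = Q C_in/(Q + kV) = C_in/(1 + kV/Q).
C_ss = 37.59·2.378/(37.59 + 0.04234·1277) = 89.3890/91.6582 = 0.975243 mg/L.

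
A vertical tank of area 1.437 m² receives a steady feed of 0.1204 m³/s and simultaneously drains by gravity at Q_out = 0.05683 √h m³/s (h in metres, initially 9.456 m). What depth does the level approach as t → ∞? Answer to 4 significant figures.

4.488 m

Level balance: A dh/dt = 0.1204 − 0.05683 √h. Setting dh/dt = 0:
Q_in = 0.05683 √h_ss ⇒ √h_ss = 0.1204/0.05683 = 2.11860.
h_ss = 2.11860² = 4.48846 m. (Since h₀ = 9.456 m > h_ss, the level will fall toward this value.)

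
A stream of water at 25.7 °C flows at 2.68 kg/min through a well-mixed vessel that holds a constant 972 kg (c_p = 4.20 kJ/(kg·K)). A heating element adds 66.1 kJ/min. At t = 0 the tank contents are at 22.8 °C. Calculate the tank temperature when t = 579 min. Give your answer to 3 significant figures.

M c_p dT/dt = ṁ c_p (T_in − T) + Q̇.
τ = M/ṁ = 362.69 min; T_ss = T_in + Q̇/(ṁ c_p) = 25.7 + 66.1/(2.68·4.20) = 31.572 °C.
This is linear first-order; T(t) = T_ss + (T₀ − T_ss) e^(−t/τ).
T(579) = 31.572 + (-8.7724)·e^(−579/362.69) = 31.572 + (-8.7724)·0.20262 = 29.795 °C.

29.8 °C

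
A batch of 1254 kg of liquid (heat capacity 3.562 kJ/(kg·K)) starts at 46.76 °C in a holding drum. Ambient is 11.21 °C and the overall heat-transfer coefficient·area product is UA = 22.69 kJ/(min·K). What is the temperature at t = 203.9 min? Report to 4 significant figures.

M c_p dT/dt = −UA(T − T_amb).
dT/dt = (T_ss − T)/τ with T_ss = T_amb = 11.2100 °C, τ = M c_p/UA = 1254·3.562/22.69 = 196.860 min.
T approaches T_ss exponentially: T(t) = T_ss + (T₀ − T_ss) e^(−t/τ).
T(203.9) = 11.2100 + (35.5500)·0.354956 = 23.8287 °C.

23.83 °C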